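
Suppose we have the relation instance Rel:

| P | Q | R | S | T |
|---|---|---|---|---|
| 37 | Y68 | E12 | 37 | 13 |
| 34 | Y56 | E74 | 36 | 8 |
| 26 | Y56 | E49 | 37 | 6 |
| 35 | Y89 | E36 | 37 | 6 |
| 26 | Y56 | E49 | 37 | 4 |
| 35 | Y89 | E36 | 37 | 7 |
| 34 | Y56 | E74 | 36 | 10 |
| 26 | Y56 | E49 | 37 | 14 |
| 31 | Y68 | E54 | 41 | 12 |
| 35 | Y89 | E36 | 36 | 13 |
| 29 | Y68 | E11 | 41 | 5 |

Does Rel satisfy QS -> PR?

(Q=Y68, S=37): 1 row → {P,R} = (37, E12) ✓
(Q=Y56, S=36): 2 rows → {P,R} = (34, E74), (34, E74) ✓
(Q=Y56, S=37): 3 rows → {P,R} = (26, E49), (26, E49), (26, E49) ✓
(Q=Y89, S=37): 2 rows → {P,R} = (35, E36), (35, E36) ✓
(Q=Y68, S=41): 2 rows → {P,R} takes values {(31, E54), (29, E11)} — violation
(Q=Y89, S=36): 1 row → {P,R} = (35, E36) ✓
Two rows agree on QS but differ on PR, so QS -> PR does not hold.

No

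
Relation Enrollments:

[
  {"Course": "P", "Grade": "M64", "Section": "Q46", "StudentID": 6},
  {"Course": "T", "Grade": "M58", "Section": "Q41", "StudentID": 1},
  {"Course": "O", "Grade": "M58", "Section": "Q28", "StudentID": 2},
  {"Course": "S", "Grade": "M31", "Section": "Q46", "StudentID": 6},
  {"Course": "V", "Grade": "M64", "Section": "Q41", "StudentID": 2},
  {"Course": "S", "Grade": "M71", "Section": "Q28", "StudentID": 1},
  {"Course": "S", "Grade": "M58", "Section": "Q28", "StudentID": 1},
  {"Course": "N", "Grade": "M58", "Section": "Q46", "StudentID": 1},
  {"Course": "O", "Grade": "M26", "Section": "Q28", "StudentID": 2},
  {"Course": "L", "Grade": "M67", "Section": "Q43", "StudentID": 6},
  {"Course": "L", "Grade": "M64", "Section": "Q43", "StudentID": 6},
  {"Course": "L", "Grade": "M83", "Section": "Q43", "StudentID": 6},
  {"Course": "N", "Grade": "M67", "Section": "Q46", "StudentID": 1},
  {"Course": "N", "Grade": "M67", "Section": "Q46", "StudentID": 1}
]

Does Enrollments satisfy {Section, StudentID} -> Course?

No

(Section=Q46, StudentID=6): 2 rows → Course takes values {P, S} — violation
(Section=Q41, StudentID=1): 1 row → Course = T ✓
(Section=Q28, StudentID=2): 2 rows → Course = O, O ✓
(Section=Q41, StudentID=2): 1 row → Course = V ✓
(Section=Q28, StudentID=1): 2 rows → Course = S, S ✓
(Section=Q46, StudentID=1): 3 rows → Course = N, N, N ✓
(Section=Q43, StudentID=6): 3 rows → Course = L, L, L ✓
Two rows agree on {Section, StudentID} but differ on Course, so {Section, StudentID} -> Course does not hold.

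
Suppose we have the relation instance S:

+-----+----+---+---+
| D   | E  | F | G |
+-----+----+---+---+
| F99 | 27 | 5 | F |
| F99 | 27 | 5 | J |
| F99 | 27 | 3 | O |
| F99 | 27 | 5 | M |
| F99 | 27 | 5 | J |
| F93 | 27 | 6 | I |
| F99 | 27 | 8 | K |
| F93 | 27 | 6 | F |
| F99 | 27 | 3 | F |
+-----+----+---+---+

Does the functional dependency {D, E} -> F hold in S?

(D=F99, E=27): 7 rows → F takes values {5, 3, 8} — violation
(D=F93, E=27): 2 rows → F = 6, 6 ✓
Two rows agree on {D, E} but differ on F, so {D, E} -> F does not hold.

No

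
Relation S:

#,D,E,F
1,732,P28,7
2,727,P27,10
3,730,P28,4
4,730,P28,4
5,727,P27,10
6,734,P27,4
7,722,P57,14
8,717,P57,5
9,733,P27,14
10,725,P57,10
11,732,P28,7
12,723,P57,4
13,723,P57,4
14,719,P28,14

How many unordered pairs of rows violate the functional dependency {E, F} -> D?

0

(E=P28, F=7): all 2 rows agree on D — 0 pairs.
(E=P27, F=10): all 2 rows agree on D — 0 pairs.
(E=P28, F=4): all 2 rows agree on D — 0 pairs.
(E=P57, F=4): all 2 rows agree on D — 0 pairs.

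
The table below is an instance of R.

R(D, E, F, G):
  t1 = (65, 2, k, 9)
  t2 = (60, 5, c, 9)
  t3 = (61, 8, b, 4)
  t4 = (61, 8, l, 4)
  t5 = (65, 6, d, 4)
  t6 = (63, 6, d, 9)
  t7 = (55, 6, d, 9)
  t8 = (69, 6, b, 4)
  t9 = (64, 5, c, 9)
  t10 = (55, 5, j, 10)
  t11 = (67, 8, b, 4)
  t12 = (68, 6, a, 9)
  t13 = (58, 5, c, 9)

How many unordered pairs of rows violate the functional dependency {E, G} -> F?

5

(E=5, G=9): all 3 rows agree on F — 0 pairs.
(E=8, G=4): violating pairs (3,4), (4,11) — 2 pairs.
(E=6, G=4): violating pairs (5,8) — 1 pair.
(E=6, G=9): violating pairs (6,12), (7,12) — 2 pairs.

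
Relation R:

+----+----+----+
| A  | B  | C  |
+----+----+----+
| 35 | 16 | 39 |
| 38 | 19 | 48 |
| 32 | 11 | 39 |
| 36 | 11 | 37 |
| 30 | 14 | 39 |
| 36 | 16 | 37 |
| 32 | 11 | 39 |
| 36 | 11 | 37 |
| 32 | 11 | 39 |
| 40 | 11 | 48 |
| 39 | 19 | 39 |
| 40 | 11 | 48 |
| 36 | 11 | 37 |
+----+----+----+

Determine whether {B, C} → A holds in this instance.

Yes

(B=16, C=39): 1 row → A = 35 ✓
(B=19, C=48): 1 row → A = 38 ✓
(B=11, C=39): 3 rows → A = 32, 32, 32 ✓
(B=11, C=37): 3 rows → A = 36, 36, 36 ✓
(B=14, C=39): 1 row → A = 30 ✓
(B=16, C=37): 1 row → A = 36 ✓
(B=11, C=48): 2 rows → A = 40, 40 ✓
(B=19, C=39): 1 row → A = 39 ✓
Every {B, C} value is associated with a single A value, so {B, C} → A holds.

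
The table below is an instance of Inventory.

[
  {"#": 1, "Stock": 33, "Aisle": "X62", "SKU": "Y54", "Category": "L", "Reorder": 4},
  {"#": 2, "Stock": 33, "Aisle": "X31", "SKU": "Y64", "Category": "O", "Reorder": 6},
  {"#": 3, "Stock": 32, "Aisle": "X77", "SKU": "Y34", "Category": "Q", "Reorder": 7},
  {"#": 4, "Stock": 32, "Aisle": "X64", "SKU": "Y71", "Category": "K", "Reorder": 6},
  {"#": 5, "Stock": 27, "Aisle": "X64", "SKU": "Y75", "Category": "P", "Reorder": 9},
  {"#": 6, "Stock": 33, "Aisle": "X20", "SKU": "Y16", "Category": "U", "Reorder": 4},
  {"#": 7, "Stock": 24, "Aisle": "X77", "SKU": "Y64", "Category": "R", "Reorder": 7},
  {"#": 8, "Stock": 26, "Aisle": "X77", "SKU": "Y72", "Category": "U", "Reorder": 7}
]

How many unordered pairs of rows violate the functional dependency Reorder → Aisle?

Reorder=4: violating pairs (1,6) — 1 pair.
Reorder=6: violating pairs (2,4) — 1 pair.
Reorder=7: all 3 rows agree on Aisle — 0 pairs.

2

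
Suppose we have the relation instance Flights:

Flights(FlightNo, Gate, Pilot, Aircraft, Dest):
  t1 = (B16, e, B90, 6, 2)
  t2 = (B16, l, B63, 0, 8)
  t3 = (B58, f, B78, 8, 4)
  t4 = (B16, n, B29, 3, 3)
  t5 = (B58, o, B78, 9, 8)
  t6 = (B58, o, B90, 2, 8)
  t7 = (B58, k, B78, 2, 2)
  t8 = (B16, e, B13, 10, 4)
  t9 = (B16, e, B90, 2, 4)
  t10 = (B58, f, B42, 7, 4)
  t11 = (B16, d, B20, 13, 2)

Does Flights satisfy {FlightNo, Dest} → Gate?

(FlightNo=B16, Dest=2): rows 1, 11 → Gate takes values {e, d} — violation
(FlightNo=B16, Dest=8): row 2 → Gate = l ✓
(FlightNo=B58, Dest=4): rows 3, 10 → Gate = f, f ✓
(FlightNo=B16, Dest=3): row 4 → Gate = n ✓
(FlightNo=B58, Dest=8): rows 5, 6 → Gate = o, o ✓
(FlightNo=B58, Dest=2): row 7 → Gate = k ✓
(FlightNo=B16, Dest=4): rows 8, 9 → Gate = e, e ✓
Two rows agree on {FlightNo, Dest} but differ on Gate, so {FlightNo, Dest} → Gate does not hold.

No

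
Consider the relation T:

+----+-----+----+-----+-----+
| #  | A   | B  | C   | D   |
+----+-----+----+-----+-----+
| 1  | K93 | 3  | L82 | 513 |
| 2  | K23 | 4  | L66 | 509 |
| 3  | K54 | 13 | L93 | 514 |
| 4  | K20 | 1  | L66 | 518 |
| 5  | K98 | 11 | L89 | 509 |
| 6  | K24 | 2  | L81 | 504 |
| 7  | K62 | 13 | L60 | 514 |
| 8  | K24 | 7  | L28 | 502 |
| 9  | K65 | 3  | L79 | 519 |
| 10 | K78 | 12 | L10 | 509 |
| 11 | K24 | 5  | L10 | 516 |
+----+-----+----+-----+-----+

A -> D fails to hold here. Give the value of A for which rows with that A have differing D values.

K24

A=K93: row 1 → D = 513 ✓
A=K23: row 2 → D = 509 ✓
A=K54: row 3 → D = 514 ✓
A=K20: row 4 → D = 518 ✓
A=K98: row 5 → D = 509 ✓
A=K24: rows 6, 8, 11 → D takes values {504, 502, 516} — violation
A=K62: row 7 → D = 514 ✓
A=K65: row 9 → D = 519 ✓
A=K78: row 10 → D = 509 ✓
The only A value with inconsistent D is A=K24.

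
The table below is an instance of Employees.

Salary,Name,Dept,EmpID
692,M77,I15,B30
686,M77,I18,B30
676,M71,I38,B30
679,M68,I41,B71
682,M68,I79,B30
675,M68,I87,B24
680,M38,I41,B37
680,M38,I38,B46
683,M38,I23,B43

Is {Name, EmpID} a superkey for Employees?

No

Two distinct rows share (Name=M77, EmpID=B30), so {Name, EmpID} does not determine every attribute — not a superkey.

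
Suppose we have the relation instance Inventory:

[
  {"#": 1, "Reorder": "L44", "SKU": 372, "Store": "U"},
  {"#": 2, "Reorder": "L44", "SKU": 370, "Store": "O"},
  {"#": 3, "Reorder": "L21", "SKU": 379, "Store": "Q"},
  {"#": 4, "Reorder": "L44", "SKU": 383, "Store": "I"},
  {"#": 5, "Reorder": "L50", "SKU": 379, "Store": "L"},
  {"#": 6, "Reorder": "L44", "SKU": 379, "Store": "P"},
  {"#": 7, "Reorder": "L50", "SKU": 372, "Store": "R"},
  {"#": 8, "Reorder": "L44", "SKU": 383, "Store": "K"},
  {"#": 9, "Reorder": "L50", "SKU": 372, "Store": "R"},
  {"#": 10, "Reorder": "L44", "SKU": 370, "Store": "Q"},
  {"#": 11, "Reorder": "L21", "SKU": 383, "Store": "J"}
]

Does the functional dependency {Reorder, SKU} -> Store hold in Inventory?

No

(Reorder=L44, SKU=372): row 1 → Store = U ✓
(Reorder=L44, SKU=370): rows 2, 10 → Store takes values {O, Q} — violation
(Reorder=L21, SKU=379): row 3 → Store = Q ✓
(Reorder=L44, SKU=383): rows 4, 8 → Store takes values {I, K} — violation
(Reorder=L50, SKU=379): row 5 → Store = L ✓
(Reorder=L44, SKU=379): row 6 → Store = P ✓
(Reorder=L50, SKU=372): rows 7, 9 → Store = R, R ✓
(Reorder=L21, SKU=383): row 11 → Store = J ✓
Two rows agree on {Reorder, SKU} but differ on Store, so {Reorder, SKU} -> Store does not hold.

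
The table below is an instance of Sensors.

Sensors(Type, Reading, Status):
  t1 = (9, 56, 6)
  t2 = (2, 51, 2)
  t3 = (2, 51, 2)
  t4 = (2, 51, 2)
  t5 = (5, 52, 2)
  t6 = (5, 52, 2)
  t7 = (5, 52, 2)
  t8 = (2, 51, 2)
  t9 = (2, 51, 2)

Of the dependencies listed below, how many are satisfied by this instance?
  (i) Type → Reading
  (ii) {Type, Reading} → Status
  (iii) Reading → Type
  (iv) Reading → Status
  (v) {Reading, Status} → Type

5

(i) Type → Reading: every LHS value maps to a single RHS value — holds.
(ii) {Type, Reading} → Status: every LHS value maps to a single RHS value — holds.
(iii) Reading → Type: every LHS value maps to a single RHS value — holds.
(iv) Reading → Status: every LHS value maps to a single RHS value — holds.
(v) {Reading, Status} → Type: every LHS value maps to a single RHS value — holds.
5 of the 5 dependencies hold.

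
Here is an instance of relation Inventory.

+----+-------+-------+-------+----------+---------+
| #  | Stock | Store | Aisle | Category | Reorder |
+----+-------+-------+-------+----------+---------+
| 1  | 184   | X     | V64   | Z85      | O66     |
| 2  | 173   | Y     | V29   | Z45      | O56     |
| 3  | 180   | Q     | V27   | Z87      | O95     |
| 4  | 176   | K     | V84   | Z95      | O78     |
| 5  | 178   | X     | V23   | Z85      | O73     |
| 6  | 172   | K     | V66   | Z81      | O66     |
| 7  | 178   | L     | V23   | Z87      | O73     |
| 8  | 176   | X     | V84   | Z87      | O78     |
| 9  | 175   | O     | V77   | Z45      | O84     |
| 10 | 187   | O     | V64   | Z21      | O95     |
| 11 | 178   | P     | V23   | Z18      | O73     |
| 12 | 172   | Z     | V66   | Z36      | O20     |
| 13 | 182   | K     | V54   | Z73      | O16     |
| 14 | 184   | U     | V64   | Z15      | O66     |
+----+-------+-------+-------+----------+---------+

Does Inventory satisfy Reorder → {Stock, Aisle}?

Reorder=O66: rows 1, 6, 14 → {Stock,Aisle} takes values {(184, V64), (172, V66)} — violation
Reorder=O56: row 2 → {Stock,Aisle} = (173, V29) ✓
Reorder=O95: rows 3, 10 → {Stock,Aisle} takes values {(180, V27), (187, V64)} — violation
Reorder=O78: rows 4, 8 → {Stock,Aisle} = (176, V84), (176, V84) ✓
Reorder=O73: rows 5, 7, 11 → {Stock,Aisle} = (178, V23), (178, V23), (178, V23) ✓
Reorder=O84: row 9 → {Stock,Aisle} = (175, V77) ✓
Reorder=O20: row 12 → {Stock,Aisle} = (172, V66) ✓
Reorder=O16: row 13 → {Stock,Aisle} = (182, V54) ✓
Two rows agree on Reorder but differ on {Stock, Aisle}, so Reorder → {Stock, Aisle} does not hold.

No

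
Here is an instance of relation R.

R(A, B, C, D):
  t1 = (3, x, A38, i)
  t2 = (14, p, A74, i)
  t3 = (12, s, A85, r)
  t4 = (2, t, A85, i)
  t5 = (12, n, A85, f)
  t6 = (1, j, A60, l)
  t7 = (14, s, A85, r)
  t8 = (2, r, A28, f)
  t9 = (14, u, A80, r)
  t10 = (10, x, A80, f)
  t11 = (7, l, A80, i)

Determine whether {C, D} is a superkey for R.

No

Rows 3 and 7 have the same {C, D} value (C=A85, D=r) but are distinct tuples, so {C, D} does not determine every attribute — not a superkey.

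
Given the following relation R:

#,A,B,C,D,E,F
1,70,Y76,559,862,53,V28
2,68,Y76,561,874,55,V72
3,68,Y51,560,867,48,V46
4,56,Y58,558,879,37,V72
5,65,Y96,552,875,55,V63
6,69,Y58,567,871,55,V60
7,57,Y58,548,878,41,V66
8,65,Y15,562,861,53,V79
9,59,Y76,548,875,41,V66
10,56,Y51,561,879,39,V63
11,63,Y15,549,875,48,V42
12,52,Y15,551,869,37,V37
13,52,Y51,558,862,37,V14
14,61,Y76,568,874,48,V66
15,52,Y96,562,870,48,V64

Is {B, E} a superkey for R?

All 15 rows have distinct {B, E} values, so {B, E} → (all attributes) holds and {B, E} is a superkey.

Yes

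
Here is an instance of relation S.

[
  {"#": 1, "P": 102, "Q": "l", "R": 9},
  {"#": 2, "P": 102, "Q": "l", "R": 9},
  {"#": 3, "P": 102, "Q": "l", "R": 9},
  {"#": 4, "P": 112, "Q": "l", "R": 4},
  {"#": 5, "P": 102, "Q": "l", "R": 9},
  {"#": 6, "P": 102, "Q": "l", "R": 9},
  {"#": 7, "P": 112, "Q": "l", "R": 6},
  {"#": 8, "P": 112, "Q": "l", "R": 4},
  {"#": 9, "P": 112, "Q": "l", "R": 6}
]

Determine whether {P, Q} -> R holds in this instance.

(P=102, Q=l): rows 1, 2, 3, 5, 6 → R = 9, 9, 9, 9, 9 ✓
(P=112, Q=l): rows 4, 7, 8, 9 → R takes values {4, 6} — violation
Two rows agree on {P, Q} but differ on R, so {P, Q} -> R does not hold.

No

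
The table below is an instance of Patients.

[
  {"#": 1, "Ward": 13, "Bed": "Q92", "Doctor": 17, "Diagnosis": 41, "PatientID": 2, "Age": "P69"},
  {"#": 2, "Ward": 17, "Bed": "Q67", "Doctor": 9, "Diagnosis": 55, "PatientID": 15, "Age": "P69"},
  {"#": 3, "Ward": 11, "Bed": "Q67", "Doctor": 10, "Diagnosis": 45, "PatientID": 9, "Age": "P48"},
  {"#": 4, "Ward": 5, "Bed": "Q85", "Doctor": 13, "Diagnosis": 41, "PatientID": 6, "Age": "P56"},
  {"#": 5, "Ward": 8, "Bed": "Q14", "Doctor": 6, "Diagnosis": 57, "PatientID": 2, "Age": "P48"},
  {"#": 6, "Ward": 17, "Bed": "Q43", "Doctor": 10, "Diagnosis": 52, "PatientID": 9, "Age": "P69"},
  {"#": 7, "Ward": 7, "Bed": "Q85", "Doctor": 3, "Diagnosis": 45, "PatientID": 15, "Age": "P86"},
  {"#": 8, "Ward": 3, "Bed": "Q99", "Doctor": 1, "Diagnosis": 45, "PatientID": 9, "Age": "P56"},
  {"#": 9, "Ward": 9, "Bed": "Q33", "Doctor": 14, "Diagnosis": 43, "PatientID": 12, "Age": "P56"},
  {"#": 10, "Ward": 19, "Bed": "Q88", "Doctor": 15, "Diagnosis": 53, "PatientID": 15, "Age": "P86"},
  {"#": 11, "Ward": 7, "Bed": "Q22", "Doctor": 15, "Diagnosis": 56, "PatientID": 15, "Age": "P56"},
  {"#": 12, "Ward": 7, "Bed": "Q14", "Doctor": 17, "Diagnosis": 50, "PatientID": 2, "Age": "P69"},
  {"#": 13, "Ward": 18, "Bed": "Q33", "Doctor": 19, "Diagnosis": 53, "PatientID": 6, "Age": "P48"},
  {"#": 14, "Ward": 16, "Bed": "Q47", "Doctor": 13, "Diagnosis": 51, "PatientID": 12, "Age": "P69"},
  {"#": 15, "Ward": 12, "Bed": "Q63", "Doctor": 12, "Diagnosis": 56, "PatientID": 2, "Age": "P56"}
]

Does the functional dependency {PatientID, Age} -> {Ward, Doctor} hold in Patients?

(PatientID=2, Age=P69): rows 1, 12 → {Ward,Doctor} takes values {(13, 17), (7, 17)} — violation
(PatientID=15, Age=P69): row 2 → {Ward,Doctor} = (17, 9) ✓
(PatientID=9, Age=P48): row 3 → {Ward,Doctor} = (11, 10) ✓
(PatientID=6, Age=P56): row 4 → {Ward,Doctor} = (5, 13) ✓
(PatientID=2, Age=P48): row 5 → {Ward,Doctor} = (8, 6) ✓
(PatientID=9, Age=P69): row 6 → {Ward,Doctor} = (17, 10) ✓
(PatientID=15, Age=P86): rows 7, 10 → {Ward,Doctor} takes values {(7, 3), (19, 15)} — violation
(PatientID=9, Age=P56): row 8 → {Ward,Doctor} = (3, 1) ✓
(PatientID=12, Age=P56): row 9 → {Ward,Doctor} = (9, 14) ✓
(PatientID=15, Age=P56): row 11 → {Ward,Doctor} = (7, 15) ✓
(PatientID=6, Age=P48): row 13 → {Ward,Doctor} = (18, 19) ✓
(PatientID=12, Age=P69): row 14 → {Ward,Doctor} = (16, 13) ✓
(PatientID=2, Age=P56): row 15 → {Ward,Doctor} = (12, 12) ✓
Two rows agree on {PatientID, Age} but differ on {Ward, Doctor}, so {PatientID, Age} -> {Ward, Doctor} does not hold.

No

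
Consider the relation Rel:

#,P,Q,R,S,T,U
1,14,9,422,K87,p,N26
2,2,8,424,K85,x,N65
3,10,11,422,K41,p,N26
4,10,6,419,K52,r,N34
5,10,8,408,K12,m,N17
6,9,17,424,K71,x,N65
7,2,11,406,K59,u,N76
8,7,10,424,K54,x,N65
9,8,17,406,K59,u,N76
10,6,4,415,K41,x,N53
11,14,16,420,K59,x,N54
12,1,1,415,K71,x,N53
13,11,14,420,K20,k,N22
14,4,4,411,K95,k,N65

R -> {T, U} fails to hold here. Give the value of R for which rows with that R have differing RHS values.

R=422: rows 1, 3 → {T,U} = (p, N26), (p, N26) ✓
R=424: rows 2, 6, 8 → {T,U} = (x, N65), (x, N65), (x, N65) ✓
R=419: row 4 → {T,U} = (r, N34) ✓
R=408: row 5 → {T,U} = (m, N17) ✓
R=406: rows 7, 9 → {T,U} = (u, N76), (u, N76) ✓
R=415: rows 10, 12 → {T,U} = (x, N53), (x, N53) ✓
R=420: rows 11, 13 → {T,U} takes values {(x, N54), (k, N22)} — violation
R=411: row 14 → {T,U} = (k, N65) ✓
The only R value with inconsistent RHS is R=420.

420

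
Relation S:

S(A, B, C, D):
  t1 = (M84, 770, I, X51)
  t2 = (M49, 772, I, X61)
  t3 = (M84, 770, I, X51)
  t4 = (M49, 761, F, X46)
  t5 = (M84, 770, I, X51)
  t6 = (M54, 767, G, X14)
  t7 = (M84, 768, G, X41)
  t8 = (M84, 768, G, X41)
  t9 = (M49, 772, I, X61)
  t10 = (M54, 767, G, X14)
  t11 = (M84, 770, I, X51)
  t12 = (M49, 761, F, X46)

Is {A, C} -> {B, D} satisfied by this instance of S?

Yes

(A=M84, C=I): rows 1, 3, 5, 11 → {B,D} = (770, X51), (770, X51), (770, X51), (770, X51) ✓
(A=M49, C=I): rows 2, 9 → {B,D} = (772, X61), (772, X61) ✓
(A=M49, C=F): rows 4, 12 → {B,D} = (761, X46), (761, X46) ✓
(A=M54, C=G): rows 6, 10 → {B,D} = (767, X14), (767, X14) ✓
(A=M84, C=G): rows 7, 8 → {B,D} = (768, X41), (768, X41) ✓
Every {A, C} value is associated with a single {B, D} value, so {A, C} -> {B, D} holds.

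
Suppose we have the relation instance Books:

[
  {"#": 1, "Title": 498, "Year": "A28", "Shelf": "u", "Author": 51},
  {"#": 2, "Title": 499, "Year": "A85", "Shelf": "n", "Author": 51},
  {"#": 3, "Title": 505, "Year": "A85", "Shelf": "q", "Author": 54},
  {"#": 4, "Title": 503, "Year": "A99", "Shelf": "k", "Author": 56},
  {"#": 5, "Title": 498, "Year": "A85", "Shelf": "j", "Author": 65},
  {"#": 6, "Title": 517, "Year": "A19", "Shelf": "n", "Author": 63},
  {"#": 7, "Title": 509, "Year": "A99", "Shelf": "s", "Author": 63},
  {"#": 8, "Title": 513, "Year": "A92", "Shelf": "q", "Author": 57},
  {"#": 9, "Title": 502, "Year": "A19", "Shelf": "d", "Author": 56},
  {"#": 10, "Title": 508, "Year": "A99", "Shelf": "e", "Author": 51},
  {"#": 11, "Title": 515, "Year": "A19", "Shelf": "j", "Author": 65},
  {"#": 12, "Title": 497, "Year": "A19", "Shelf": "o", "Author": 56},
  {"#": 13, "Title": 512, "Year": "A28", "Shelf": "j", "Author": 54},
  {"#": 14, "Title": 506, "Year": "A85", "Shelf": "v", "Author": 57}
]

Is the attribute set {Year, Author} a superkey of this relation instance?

Rows 9 and 12 have the same {Year, Author} value (Year=A19, Author=56) but are distinct tuples, so {Year, Author} does not determine every attribute — not a superkey.

No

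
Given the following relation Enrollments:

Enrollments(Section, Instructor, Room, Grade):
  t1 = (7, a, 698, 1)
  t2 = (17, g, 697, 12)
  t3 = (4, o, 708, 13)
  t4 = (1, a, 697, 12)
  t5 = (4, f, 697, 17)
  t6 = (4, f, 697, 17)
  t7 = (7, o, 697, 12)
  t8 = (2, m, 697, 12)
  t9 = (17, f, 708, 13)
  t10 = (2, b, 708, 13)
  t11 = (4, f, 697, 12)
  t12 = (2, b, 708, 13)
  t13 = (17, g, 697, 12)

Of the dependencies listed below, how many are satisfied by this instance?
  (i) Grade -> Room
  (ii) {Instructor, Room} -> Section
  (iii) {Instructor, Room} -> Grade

(i) Grade -> Room: every LHS value maps to a single RHS value — holds.
(ii) {Instructor, Room} -> Section: every LHS value maps to a single RHS value — holds.
(iii) {Instructor, Room} -> Grade: (Instructor=f, Room=697): rows 5, 6, 11 → Grade takes values {17, 12} — violation — fails.
2 of the 3 dependencies hold.

2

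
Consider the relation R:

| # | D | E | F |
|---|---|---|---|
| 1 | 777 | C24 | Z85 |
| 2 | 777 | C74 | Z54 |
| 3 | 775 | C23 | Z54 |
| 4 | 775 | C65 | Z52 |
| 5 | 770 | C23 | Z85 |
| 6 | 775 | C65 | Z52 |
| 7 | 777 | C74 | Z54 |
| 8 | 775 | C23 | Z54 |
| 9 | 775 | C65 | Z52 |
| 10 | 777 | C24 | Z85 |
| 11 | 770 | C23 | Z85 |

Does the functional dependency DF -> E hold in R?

Yes

(D=777, F=Z85): rows 1, 10 → E = C24, C24 ✓
(D=777, F=Z54): rows 2, 7 → E = C74, C74 ✓
(D=775, F=Z54): rows 3, 8 → E = C23, C23 ✓
(D=775, F=Z52): rows 4, 6, 9 → E = C65, C65, C65 ✓
(D=770, F=Z85): rows 5, 11 → E = C23, C23 ✓
Every DF value is associated with a single E value, so DF -> E holds.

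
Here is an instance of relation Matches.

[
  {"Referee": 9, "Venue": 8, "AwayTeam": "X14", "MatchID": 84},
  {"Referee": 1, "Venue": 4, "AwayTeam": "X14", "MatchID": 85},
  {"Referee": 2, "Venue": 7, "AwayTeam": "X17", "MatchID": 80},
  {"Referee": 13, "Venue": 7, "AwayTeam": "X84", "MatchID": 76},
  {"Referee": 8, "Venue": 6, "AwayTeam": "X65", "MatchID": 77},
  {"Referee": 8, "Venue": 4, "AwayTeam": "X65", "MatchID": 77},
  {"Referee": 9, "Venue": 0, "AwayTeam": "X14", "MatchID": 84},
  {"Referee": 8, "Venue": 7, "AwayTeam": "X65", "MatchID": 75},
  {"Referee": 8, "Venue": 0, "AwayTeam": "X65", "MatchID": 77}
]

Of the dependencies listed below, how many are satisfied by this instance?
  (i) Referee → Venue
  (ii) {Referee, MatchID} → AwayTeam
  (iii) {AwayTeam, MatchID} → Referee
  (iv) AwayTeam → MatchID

(i) Referee → Venue: Referee=9: 2 rows → Venue takes values {8, 0} — violation; Referee=8: 4 rows → Venue takes values {6, 4, 7, 0} — violation — fails.
(ii) {Referee, MatchID} → AwayTeam: every LHS value maps to a single RHS value — holds.
(iii) {AwayTeam, MatchID} → Referee: every LHS value maps to a single RHS value — holds.
(iv) AwayTeam → MatchID: AwayTeam=X14: 3 rows → MatchID takes values {84, 85} — violation; AwayTeam=X65: 4 rows → MatchID takes values {77, 75} — violation — fails.
2 of the 4 dependencies hold.

2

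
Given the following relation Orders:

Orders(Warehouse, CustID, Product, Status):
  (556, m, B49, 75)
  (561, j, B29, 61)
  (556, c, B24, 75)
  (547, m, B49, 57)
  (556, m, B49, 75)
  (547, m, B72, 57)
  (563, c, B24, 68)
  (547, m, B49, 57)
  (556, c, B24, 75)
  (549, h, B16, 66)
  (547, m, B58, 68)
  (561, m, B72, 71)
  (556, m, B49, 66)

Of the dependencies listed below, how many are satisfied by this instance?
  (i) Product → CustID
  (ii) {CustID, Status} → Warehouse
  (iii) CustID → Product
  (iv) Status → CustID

2

(i) Product → CustID: every LHS value maps to a single RHS value — holds.
(ii) {CustID, Status} → Warehouse: every LHS value maps to a single RHS value — holds.
(iii) CustID → Product: CustID=m: 8 rows → Product takes values {B49, B72, B58} — violation — fails.
(iv) Status → CustID: Status=75: 4 rows → CustID takes values {m, c} — violation; Status=68: 2 rows → CustID takes values {c, m} — violation; Status=66: 2 rows → CustID takes values {h, m} — violation — fails.
2 of the 4 dependencies hold.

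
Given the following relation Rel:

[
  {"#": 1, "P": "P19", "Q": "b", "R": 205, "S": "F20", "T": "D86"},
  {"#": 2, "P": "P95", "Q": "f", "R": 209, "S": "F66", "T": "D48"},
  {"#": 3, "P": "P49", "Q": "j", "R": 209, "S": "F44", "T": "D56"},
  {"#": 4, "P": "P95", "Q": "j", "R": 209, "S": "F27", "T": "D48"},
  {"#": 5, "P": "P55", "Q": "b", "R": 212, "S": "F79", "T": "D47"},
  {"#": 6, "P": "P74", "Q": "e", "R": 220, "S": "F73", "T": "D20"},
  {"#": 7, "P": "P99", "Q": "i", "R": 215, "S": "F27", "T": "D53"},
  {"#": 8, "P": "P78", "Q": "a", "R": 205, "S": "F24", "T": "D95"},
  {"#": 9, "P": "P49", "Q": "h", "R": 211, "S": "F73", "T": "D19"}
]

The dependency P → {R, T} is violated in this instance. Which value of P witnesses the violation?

P=P19: row 1 → {R,T} = (205, D86) ✓
P=P95: rows 2, 4 → {R,T} = (209, D48), (209, D48) ✓
P=P49: rows 3, 9 → {R,T} takes values {(209, D56), (211, D19)} — violation
P=P55: row 5 → {R,T} = (212, D47) ✓
P=P74: row 6 → {R,T} = (220, D20) ✓
P=P99: row 7 → {R,T} = (215, D53) ✓
P=P78: row 8 → {R,T} = (205, D95) ✓
The only P value with inconsistent RHS is P=P49.

P49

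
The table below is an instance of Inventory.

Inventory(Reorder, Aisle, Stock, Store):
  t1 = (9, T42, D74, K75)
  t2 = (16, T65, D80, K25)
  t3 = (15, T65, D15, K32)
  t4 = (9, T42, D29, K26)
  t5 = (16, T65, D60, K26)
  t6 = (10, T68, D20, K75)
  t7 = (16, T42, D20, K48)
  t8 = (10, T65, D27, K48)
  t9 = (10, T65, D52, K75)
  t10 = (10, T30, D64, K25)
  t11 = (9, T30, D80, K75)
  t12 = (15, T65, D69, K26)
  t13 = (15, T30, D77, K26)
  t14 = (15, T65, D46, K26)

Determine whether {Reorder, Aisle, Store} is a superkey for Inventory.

Rows 12 and 14 have the same {Reorder, Aisle, Store} value (Reorder=15, Aisle=T65, Store=K26) but are distinct tuples, so {Reorder, Aisle, Store} does not determine every attribute — not a superkey.

No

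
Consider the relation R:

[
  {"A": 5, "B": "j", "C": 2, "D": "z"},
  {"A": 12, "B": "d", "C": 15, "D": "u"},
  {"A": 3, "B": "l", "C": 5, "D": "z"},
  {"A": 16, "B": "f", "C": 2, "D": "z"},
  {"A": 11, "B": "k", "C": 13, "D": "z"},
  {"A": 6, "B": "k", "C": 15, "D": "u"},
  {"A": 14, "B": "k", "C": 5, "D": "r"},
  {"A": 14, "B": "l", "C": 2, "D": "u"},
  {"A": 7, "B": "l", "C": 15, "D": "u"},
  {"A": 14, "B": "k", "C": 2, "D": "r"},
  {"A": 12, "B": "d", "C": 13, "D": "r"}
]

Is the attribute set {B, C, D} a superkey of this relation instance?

All 11 rows have distinct {B, C, D} values, so {B, C, D} → (all attributes) holds and {B, C, D} is a superkey.

Yes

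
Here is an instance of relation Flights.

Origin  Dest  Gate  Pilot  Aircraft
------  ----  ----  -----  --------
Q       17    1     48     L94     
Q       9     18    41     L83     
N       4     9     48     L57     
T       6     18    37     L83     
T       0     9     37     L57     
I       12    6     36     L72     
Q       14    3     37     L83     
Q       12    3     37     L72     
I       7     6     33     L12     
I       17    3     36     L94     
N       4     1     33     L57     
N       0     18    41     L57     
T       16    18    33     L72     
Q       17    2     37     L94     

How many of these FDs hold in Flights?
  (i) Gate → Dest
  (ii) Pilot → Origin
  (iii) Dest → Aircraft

1

(i) Gate → Dest: Gate=1: 2 rows → Dest takes values {17, 4} — violation; Gate=18: 4 rows → Dest takes values {9, 6, 0, 16} — violation; Gate=9: 2 rows → Dest takes values {4, 0} — violation; Gate=6: 2 rows → Dest takes values {12, 7} — violation; Gate=3: 3 rows → Dest takes values {14, 12, 17} — violation — fails.
(ii) Pilot → Origin: Pilot=48: 2 rows → Origin takes values {Q, N} — violation; Pilot=41: 2 rows → Origin takes values {Q, N} — violation; Pilot=37: 5 rows → Origin takes values {T, Q} — violation; Pilot=33: 3 rows → Origin takes values {I, N, T} — violation — fails.
(iii) Dest → Aircraft: every LHS value maps to a single RHS value — holds.
1 of the 3 dependencies holds.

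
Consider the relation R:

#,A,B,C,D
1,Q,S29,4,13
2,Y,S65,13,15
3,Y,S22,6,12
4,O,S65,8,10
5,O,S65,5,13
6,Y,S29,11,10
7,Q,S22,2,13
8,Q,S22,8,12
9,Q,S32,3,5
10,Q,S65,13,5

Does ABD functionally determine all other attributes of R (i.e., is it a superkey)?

All 10 rows have distinct ABD values, so ABD → (all attributes) holds and ABD is a superkey.

Yes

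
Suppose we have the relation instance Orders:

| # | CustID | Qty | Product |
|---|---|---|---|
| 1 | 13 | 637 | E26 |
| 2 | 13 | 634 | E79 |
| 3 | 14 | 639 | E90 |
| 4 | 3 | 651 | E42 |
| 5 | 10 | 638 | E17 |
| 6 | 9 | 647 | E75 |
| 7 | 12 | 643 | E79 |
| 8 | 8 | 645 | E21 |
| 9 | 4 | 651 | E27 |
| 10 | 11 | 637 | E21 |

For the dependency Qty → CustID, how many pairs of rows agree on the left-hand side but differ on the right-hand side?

2

Qty=637: violating pairs (1,10) — 1 pair.
Qty=651: violating pairs (4,9) — 1 pair.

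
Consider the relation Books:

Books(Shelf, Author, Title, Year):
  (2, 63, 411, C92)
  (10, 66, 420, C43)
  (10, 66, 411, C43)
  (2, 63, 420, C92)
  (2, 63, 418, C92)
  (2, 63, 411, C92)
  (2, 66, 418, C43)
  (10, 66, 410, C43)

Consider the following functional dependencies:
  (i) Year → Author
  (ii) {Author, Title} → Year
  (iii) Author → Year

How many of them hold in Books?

3

(i) Year → Author: every LHS value maps to a single RHS value — holds.
(ii) {Author, Title} → Year: every LHS value maps to a single RHS value — holds.
(iii) Author → Year: every LHS value maps to a single RHS value — holds.
3 of the 3 dependencies hold.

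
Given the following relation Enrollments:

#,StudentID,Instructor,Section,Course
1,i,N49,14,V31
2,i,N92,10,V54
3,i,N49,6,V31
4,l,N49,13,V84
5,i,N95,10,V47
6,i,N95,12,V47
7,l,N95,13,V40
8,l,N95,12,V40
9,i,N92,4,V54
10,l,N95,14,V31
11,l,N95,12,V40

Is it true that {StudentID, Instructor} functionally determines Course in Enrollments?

No

(StudentID=i, Instructor=N49): rows 1, 3 → Course = V31, V31 ✓
(StudentID=i, Instructor=N92): rows 2, 9 → Course = V54, V54 ✓
(StudentID=l, Instructor=N49): row 4 → Course = V84 ✓
(StudentID=i, Instructor=N95): rows 5, 6 → Course = V47, V47 ✓
(StudentID=l, Instructor=N95): rows 7, 8, 10, 11 → Course takes values {V40, V31} — violation
Two rows agree on {StudentID, Instructor} but differ on Course, so {StudentID, Instructor} -> Course does not hold.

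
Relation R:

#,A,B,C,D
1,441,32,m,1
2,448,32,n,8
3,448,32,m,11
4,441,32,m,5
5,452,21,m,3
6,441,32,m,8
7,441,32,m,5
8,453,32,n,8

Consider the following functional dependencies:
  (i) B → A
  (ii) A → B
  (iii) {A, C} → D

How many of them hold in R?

1

(i) B → A: B=32: rows 1, 2, 3, 4, 6, 7, 8 → A takes values {441, 448, 453} — violation — fails.
(ii) A → B: every LHS value maps to a single RHS value — holds.
(iii) {A, C} → D: (A=441, C=m): rows 1, 4, 6, 7 → D takes values {1, 5, 8} — violation — fails.
1 of the 3 dependencies holds.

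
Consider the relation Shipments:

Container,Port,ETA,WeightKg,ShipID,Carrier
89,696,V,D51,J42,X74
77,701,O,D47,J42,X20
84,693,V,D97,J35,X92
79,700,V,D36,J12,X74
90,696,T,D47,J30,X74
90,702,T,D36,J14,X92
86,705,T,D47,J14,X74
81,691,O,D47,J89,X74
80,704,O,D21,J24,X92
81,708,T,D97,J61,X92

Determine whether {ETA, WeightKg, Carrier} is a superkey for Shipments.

Two distinct rows share (ETA=T, WeightKg=D47, Carrier=X74), so {ETA, WeightKg, Carrier} does not determine every attribute — not a superkey.

No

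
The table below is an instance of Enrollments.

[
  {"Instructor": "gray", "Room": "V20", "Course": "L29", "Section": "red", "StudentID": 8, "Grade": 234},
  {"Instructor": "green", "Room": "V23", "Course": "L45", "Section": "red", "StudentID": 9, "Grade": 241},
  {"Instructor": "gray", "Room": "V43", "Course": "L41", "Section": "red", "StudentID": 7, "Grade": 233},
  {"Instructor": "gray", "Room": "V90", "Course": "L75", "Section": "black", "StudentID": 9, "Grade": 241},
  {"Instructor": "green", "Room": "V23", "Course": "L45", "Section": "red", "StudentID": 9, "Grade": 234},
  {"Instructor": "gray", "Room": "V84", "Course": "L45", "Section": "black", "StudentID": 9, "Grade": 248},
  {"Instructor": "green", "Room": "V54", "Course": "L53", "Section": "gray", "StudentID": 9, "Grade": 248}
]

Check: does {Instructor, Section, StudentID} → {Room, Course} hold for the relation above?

(Instructor=gray, Section=red, StudentID=8): 1 row → {Room,Course} = (V20, L29) ✓
(Instructor=green, Section=red, StudentID=9): 2 rows → {Room,Course} = (V23, L45), (V23, L45) ✓
(Instructor=gray, Section=red, StudentID=7): 1 row → {Room,Course} = (V43, L41) ✓
(Instructor=gray, Section=black, StudentID=9): 2 rows → {Room,Course} takes values {(V90, L75), (V84, L45)} — violation
(Instructor=green, Section=gray, StudentID=9): 1 row → {Room,Course} = (V54, L53) ✓
Two rows agree on {Instructor, Section, StudentID} but differ on {Room, Course}, so {Instructor, Section, StudentID} → {Room, Course} does not hold.

No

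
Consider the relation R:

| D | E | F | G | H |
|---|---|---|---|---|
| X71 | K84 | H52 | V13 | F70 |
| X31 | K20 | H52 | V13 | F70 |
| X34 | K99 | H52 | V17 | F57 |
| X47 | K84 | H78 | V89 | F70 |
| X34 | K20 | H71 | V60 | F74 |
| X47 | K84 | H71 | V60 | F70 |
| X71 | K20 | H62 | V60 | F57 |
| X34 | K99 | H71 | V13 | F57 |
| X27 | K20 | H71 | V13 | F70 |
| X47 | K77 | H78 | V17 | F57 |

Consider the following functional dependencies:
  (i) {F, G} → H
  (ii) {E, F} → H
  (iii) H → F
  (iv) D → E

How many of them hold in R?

(i) {F, G} → H: (F=H71, G=V60): 2 rows → H takes values {F74, F70} — violation; (F=H71, G=V13): 2 rows → H takes values {F57, F70} — violation — fails.
(ii) {E, F} → H: (E=K20, F=H71): 2 rows → H takes values {F74, F70} — violation — fails.
(iii) H → F: H=F70: 5 rows → F takes values {H52, H78, H71} — violation; H=F57: 4 rows → F takes values {H52, H62, H71, H78} — violation — fails.
(iv) D → E: D=X71: 2 rows → E takes values {K84, K20} — violation; D=X34: 3 rows → E takes values {K99, K20} — violation; D=X47: 3 rows → E takes values {K84, K77} — violation — fails.
None of the 4 dependencies hold.

0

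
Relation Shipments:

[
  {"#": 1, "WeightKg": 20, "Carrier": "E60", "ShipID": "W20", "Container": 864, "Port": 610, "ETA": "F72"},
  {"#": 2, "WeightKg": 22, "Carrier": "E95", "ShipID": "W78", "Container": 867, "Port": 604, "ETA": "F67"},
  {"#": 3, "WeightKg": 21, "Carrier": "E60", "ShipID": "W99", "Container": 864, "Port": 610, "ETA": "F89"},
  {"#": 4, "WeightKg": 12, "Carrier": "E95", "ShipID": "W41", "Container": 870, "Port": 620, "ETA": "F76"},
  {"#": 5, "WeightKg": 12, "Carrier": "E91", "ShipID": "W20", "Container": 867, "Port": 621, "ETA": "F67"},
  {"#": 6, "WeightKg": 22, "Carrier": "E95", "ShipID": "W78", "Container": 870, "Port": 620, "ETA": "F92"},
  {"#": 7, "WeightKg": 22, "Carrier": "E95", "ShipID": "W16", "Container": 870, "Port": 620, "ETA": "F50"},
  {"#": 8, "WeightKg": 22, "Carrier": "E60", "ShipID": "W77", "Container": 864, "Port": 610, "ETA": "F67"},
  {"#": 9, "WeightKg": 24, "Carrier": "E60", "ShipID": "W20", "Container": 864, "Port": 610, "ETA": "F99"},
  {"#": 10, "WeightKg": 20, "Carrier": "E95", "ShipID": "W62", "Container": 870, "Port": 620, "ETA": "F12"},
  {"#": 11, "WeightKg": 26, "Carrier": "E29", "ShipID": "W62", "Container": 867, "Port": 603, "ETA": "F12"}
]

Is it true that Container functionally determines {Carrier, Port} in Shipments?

Container=864: rows 1, 3, 8, 9 → {Carrier,Port} = (E60, 610), (E60, 610), (E60, 610), (E60, 610) ✓
Container=867: rows 2, 5, 11 → {Carrier,Port} takes values {(E95, 604), (E91, 621), (E29, 603)} — violation
Container=870: rows 4, 6, 7, 10 → {Carrier,Port} = (E95, 620), (E95, 620), (E95, 620), (E95, 620) ✓
Two rows agree on Container but differ on {Carrier, Port}, so Container -> {Carrier, Port} does not hold.

No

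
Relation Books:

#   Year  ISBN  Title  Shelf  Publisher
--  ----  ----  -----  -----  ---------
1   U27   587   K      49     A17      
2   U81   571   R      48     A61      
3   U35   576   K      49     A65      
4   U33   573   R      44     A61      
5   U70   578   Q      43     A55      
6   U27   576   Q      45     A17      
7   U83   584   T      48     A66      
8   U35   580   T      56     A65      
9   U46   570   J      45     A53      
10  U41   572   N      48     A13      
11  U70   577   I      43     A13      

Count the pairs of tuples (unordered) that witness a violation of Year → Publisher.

1

Year=U27: all 2 rows agree on Publisher — 0 pairs.
Year=U35: all 2 rows agree on Publisher — 0 pairs.
Year=U70: violating pairs (5,11) — 1 pair.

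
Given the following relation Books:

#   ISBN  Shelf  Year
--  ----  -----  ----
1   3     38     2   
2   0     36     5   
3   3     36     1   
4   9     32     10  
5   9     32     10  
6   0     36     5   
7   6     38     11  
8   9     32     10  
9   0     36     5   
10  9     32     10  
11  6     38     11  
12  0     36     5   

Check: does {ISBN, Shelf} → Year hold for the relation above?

(ISBN=3, Shelf=38): row 1 → Year = 2 ✓
(ISBN=0, Shelf=36): rows 2, 6, 9, 12 → Year = 5, 5, 5, 5 ✓
(ISBN=3, Shelf=36): row 3 → Year = 1 ✓
(ISBN=9, Shelf=32): rows 4, 5, 8, 10 → Year = 10, 10, 10, 10 ✓
(ISBN=6, Shelf=38): rows 7, 11 → Year = 11, 11 ✓
Every {ISBN, Shelf} value is associated with a single Year value, so {ISBN, Shelf} → Year holds.

Yes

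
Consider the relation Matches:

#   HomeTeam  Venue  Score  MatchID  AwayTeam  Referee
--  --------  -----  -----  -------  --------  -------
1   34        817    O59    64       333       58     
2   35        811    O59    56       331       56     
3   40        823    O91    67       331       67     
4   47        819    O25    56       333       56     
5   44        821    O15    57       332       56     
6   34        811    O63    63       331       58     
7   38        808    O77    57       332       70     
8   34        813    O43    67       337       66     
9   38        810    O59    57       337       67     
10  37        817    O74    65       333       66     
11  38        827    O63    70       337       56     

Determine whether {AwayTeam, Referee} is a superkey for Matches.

All 11 rows have distinct {AwayTeam, Referee} values, so {AwayTeam, Referee} → (all attributes) holds and {AwayTeam, Referee} is a superkey.

Yes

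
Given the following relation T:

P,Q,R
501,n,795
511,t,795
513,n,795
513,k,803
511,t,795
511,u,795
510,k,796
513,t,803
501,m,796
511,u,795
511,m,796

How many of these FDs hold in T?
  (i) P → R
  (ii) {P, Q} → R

(i) P → R: P=501: 2 rows → R takes values {795, 796} — violation; P=511: 5 rows → R takes values {795, 796} — violation; P=513: 3 rows → R takes values {795, 803} — violation — fails.
(ii) {P, Q} → R: every LHS value maps to a single RHS value — holds.
1 of the 2 dependencies holds.

1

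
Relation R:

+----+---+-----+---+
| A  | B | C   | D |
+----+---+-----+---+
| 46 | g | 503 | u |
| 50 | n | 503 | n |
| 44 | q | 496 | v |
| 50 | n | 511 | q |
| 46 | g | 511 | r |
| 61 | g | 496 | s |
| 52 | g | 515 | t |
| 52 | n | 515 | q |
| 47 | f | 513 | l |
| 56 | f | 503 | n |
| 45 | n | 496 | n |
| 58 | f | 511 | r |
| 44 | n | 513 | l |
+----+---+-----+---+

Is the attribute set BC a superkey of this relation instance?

All 13 rows have distinct BC values, so BC → (all attributes) holds and BC is a superkey.

Yes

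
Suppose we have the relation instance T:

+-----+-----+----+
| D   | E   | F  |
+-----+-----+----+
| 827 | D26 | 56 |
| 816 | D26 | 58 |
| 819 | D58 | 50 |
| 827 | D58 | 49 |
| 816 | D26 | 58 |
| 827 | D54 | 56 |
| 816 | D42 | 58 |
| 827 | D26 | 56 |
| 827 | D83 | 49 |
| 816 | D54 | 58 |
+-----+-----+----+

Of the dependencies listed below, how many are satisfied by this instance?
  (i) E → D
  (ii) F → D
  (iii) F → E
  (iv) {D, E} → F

2

(i) E → D: E=D26: 4 rows → D takes values {827, 816} — violation; E=D58: 2 rows → D takes values {819, 827} — violation; E=D54: 2 rows → D takes values {827, 816} — violation — fails.
(ii) F → D: every LHS value maps to a single RHS value — holds.
(iii) F → E: F=56: 3 rows → E takes values {D26, D54} — violation; F=58: 4 rows → E takes values {D26, D42, D54} — violation; F=49: 2 rows → E takes values {D58, D83} — violation — fails.
(iv) {D, E} → F: every LHS value maps to a single RHS value — holds.
2 of the 4 dependencies hold.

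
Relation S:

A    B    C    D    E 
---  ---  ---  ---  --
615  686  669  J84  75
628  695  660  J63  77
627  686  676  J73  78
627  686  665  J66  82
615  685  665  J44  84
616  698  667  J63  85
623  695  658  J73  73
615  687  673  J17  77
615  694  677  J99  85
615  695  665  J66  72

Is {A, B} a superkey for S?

No

Two distinct rows share (A=627, B=686), so {A, B} does not determine every attribute — not a superkey.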